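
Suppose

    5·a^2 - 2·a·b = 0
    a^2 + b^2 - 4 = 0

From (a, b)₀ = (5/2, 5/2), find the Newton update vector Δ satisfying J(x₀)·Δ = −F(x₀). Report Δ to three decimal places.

(-1.090, -0.610)

At (5/2, 5/2): F = (18.750, 8.500).
Jacobian J = [[10·a - 2·b, -2·a], [2·a, 2·b]].
At the point, J = [[20.000, -5.000], [5.000, 5.000]] (det J = 125.000).
Solving J·Δ = −F gives Δ = (-1.090, -0.610).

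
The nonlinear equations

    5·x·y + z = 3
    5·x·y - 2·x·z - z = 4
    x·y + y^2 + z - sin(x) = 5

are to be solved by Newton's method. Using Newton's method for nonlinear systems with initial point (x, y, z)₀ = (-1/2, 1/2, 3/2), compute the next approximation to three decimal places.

(-2.389, -1.222, 4.668)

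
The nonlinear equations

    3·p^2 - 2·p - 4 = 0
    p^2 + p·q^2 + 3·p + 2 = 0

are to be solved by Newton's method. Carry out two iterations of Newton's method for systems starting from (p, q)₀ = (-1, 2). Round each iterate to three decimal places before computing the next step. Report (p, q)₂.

(-0.869, 0.656)

At (-1, 2): F = (1.000, -4.000).
Jacobian J = [[6·p - 2, 0], [2·p + q^2 + 3, 2·p·q]].
At the point, J = [[-8.000, 0.000], [5.000, -4.000]] (det J = 32.000).
Solving J·Δ = −F gives Δ = (0.125, -0.844).
Then the next iterate is (p, q)₁ = (-0.875, 1.156).
Round to (-0.875, 1.156) and repeat: F = (0.04688, -1.02867), J = [[-7.250, 0.000], [2.58634, -2.023]].
Δ = (0.006, -0.500), so (p, q)₂ = (-0.869, 0.656).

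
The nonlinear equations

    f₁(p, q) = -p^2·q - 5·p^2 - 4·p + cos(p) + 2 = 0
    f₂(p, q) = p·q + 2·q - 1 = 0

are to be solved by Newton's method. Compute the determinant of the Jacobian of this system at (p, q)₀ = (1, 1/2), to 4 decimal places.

J = [[-2·p·q - 10·p - sin(p) - 4, -p^2], [q, p + 2]].
At the point, J = [[-15.841471, -1.0000], [0.5000, 3.0000]].
det J = -47.0244.

-47.0244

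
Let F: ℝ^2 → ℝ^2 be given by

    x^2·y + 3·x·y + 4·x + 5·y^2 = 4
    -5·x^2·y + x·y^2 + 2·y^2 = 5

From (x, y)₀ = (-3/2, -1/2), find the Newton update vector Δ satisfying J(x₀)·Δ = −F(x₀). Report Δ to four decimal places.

(0.9545, -0.5251)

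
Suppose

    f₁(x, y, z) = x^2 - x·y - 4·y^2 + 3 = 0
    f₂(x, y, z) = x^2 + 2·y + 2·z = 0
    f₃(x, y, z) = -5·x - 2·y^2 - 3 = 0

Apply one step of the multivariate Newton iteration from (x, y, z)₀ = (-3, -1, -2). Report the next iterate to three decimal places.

At (-3, -1, -2): F = (5.000, 3.000, 10.000).
Jacobian J = [[2·x - y, -x - 8·y, 0], [2·x, 2, 2], [-5, -4·y, 0]].
At the point, J = [[-5.000, 11.000, 0.000], [-6.000, 2.000, 2.000], [-5.000, 4.000, 0.000]] (det J = -70.000).
Solving J·Δ = −F gives Δ = (2.571, 0.714, 5.500).
Then the next iterate is (x, y, z)₁ = (-0.429, -0.286, 3.500).

(-0.429, -0.286, 3.500)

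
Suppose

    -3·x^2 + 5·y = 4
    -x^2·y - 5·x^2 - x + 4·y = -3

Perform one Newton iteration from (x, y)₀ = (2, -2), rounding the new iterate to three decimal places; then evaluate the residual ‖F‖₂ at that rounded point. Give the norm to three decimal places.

6.410

At (2, -2): F = (-26.000, -19.000).
Jacobian J = [[-6·x, 5], [-2·x·y - 10·x - 1, -x^2 + 4]].
At the point, J = [[-12.000, 5.000], [-13.000, 0.000]] (det J = 65.000).
Solving J·Δ = −F gives Δ = (-1.462, 1.692).
Then the next iterate is (x, y)₁ = (0.538, -0.308).
Re-evaluating at (0.538, -0.308): F = (-6.40833, -0.12807), so ‖F‖₂ = 6.410.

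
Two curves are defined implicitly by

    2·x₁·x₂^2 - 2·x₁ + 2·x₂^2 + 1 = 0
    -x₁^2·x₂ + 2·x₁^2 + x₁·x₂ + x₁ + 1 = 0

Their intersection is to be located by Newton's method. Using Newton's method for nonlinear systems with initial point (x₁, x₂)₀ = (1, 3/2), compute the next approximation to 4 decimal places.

(-0.1429, 1.0714)

At (1, 3/2): F = (8.0000, 4.0000).
Jacobian J = [[2·x₂^2 - 2, 4·x₁·x₂ + 4·x₂], [-2·x₁·x₂ + 4·x₁ + x₂ + 1, -x₁^2 + x₁]].
At the point, J = [[2.5000, 12.0000], [3.5000, 0.0000]] (det J = -42.0000).
Solving J·Δ = −F gives Δ = (-1.1429, -0.4286).
Then the next iterate is (x₁, x₂)₁ = (-0.1429, 1.0714).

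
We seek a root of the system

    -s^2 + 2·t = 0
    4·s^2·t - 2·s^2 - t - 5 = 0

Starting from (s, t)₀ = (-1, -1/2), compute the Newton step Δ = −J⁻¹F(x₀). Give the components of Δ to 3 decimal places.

(1.100, -0.100)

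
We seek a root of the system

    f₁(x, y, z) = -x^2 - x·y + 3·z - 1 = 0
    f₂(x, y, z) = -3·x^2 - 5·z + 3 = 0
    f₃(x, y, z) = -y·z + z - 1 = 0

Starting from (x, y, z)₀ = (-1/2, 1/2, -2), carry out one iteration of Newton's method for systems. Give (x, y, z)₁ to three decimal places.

At (-1/2, 1/2, -2): F = (-7.000, 12.250, -2.000).
Jacobian J = [[-2·x - y, -x, 3], [-6·x, 0, -5], [0, -z, -y + 1]].
At the point, J = [[0.500, 0.500, 3.000], [3.000, 0.000, -5.000], [0.000, 2.000, 0.500]] (det J = 22.250).
Solving J·Δ = −F gives Δ = (-0.244, 0.424, 2.303).
Then the next iterate is (x, y, z)₁ = (-0.744, 0.924, 0.303).

(-0.744, 0.924, 0.303)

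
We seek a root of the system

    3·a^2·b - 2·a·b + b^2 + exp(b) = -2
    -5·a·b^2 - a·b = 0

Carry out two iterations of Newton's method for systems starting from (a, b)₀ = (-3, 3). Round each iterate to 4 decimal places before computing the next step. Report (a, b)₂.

(-0.3462, 1.8994)

At (-3, 3): F = (130.085537, 144.0000).
Jacobian J = [[6·a·b - 2·b, 3·a^2 - 2·a + 2·b + exp(b)], [-5·b^2 - b, -10·a·b - a]].
At the point, J = [[-60.0000, 59.085537], [-48.0000, 93.0000]] (det J = -2743.894228).
Solving J·Δ = −F gives Δ = (1.3082, -0.8732).
Then the next iterate is (a, b)₁ = (-1.6918, 2.1268).
Round to (-1.6918, 2.1268) and repeat: F = (40.369400, 41.860531), J = [[-25.842321, 24.611744], [-24.743191, 37.673002]].
Δ = (1.3456, -0.2274), so (a, b)₂ = (-0.3462, 1.8994).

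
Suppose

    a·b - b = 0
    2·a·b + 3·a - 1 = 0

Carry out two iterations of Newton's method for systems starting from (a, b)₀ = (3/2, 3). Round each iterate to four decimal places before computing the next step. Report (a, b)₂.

At (3/2, 3): F = (1.5000, 12.5000).
Jacobian J = [[b, a - 1], [2·b + 3, 2·a]].
At the point, J = [[3.0000, 0.5000], [9.0000, 3.0000]] (det J = 4.5000).
Solving J·Δ = −F gives Δ = (0.3889, -5.3333).
Then the next iterate is (a, b)₁ = (1.8889, -2.3333).
Round to (1.8889, -2.3333) and repeat: F = (-2.074070, -4.148041), J = [[-2.3333, 0.8889], [-1.6666, 3.7778]].
Δ = (-0.5657, 0.8485), so (a, b)₂ = (1.3232, -1.4848).

(1.3232, -1.4848)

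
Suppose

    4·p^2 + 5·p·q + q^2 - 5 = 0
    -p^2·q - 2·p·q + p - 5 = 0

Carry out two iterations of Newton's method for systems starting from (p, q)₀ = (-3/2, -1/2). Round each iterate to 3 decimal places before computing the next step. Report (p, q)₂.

At (-3/2, -1/2): F = (8.000, -6.875).
Jacobian J = [[8·p + 5·q, 5·p + 2·q], [-2·p·q - 2·q + 1, -p^2 - 2·p]].
At the point, J = [[-14.500, -8.500], [0.500, 0.750]] (det J = -6.625).
Solving J·Δ = −F gives Δ = (-7.915, 14.443).
Then the next iterate is (p, q)₁ = (-9.415, 13.943).
Round to (-9.415, 13.943) and repeat: F = (-112.39058, -987.80685), J = [[-5.605, -19.189], [235.66069, -69.81222]].
Δ = (2.261, -6.517), so (p, q)₂ = (-7.154, 7.426).

(-7.154, 7.426)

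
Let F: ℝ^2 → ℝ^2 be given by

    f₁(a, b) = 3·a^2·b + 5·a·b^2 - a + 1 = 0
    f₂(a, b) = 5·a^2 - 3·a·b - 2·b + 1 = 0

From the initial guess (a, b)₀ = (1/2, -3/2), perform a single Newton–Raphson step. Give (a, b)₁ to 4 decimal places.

(-0.2528, -1.4006)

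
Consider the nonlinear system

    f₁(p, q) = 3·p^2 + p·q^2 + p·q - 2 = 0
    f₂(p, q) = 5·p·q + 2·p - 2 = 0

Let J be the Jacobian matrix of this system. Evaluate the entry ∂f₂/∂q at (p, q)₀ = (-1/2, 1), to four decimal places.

-2.5000

∂f₂/∂q = 5·p.
At (-1/2, 1) this is -2.5000.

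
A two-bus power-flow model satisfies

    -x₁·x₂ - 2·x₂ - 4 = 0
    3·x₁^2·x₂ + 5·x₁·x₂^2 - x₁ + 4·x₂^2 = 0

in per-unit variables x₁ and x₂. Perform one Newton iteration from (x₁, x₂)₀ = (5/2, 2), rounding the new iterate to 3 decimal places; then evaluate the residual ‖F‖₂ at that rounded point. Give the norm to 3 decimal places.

1132.091

At (5/2, 2): F = (-13.000, 101.000).
Jacobian J = [[-x₂, -x₁ - 2], [6·x₁·x₂ + 5·x₂^2 - 1, 3·x₁^2 + 10·x₁·x₂ + 8·x₂]].
At the point, J = [[-2.000, -4.500], [49.000, 84.750]] (det J = 51.000).
Solving J·Δ = −F gives Δ = (12.691, -8.529).
Then the next iterate is (x₁, x₂)₁ = (15.191, -6.529).
Re-evaluating at (15.191, -6.529): F = (108.24004, -1126.90504), so ‖F‖₂ = 1132.091.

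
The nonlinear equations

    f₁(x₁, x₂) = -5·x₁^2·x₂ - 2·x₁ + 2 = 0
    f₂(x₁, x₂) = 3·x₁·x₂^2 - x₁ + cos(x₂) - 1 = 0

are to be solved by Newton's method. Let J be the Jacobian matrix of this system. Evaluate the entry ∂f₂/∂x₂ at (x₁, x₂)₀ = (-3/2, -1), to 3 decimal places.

∂f₂/∂x₂ = 6·x₁·x₂ - sin(x₂).
At (-3/2, -1) this is 9.841.

9.841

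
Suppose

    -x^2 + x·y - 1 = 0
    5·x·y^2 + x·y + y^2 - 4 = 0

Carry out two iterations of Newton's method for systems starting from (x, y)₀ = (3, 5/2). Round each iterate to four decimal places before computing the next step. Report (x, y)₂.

(0.7681, 1.4254)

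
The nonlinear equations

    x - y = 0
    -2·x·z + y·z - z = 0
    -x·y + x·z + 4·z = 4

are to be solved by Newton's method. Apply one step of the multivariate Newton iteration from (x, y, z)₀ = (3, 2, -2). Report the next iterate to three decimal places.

(-0.762, -0.762, -1.905)

At (3, 2, -2): F = (1.000, 10.000, -24.000).
Jacobian J = [[1, -1, 0], [-2·z, z, -2·x + y - 1], [-y + z, -x, x + 4]].
At the point, J = [[1.000, -1.000, 0.000], [4.000, -2.000, -5.000], [-4.000, -3.000, 7.000]] (det J = -21.000).
Solving J·Δ = −F gives Δ = (-3.762, -2.762, 0.095).
Then the next iterate is (x, y, z)₁ = (-0.762, -0.762, -1.905).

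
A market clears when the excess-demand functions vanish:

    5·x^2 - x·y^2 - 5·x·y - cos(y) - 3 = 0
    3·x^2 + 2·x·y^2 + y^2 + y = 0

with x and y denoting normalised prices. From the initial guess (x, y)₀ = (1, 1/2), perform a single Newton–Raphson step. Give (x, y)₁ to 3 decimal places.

At (1, 1/2): F = (-1.62758, 4.250).
Jacobian J = [[10·x - y^2 - 5·y, -2·x·y - 5·x + sin(y)], [6·x + 2·y^2, 4·x·y + 2·y + 1]].
At the point, J = [[7.250, -5.52057], [6.500, 4.000]] (det J = 64.88373).
Solving J·Δ = −F gives Δ = (-0.261, -0.638).
Then the next iterate is (x, y)₁ = (0.739, -0.138).

(0.739, -0.138)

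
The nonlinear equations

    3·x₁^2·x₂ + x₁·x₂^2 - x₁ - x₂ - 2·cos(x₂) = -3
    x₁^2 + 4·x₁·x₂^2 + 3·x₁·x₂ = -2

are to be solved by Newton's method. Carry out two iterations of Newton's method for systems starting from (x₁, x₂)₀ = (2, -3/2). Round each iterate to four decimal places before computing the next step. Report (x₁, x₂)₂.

At (2, -3/2): F = (-11.141474, 15.0000).
Jacobian J = [[6·x₁·x₂ + x₂^2 - 1, 3·x₁^2 + 2·x₁·x₂ + 2·sin(x₂) - 1], [2·x₁ + 4·x₂^2 + 3·x₂, 8·x₁·x₂ + 3·x₁]].
At the point, J = [[-16.7500, 3.005010], [8.5000, -18.0000]] (det J = 275.957415).
Solving J·Δ = −F gives Δ = (-0.5634, 0.5673).
Then the next iterate is (x₁, x₂)₁ = (1.4366, -0.9327).
Round to (1.4366, -0.9327) and repeat: F = (-3.220268, 5.043031), J = [[-8.169572, 0.905163], [3.554817, -6.409535]].
Δ = (-0.3271, 0.6054), so (x₁, x₂)₂ = (1.1095, -0.3273).

(1.1095, -0.3273)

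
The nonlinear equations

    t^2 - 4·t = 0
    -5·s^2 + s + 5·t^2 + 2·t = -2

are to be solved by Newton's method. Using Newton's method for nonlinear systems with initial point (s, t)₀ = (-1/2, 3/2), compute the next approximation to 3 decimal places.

(7.708, -2.250)

At (-1/2, 3/2): F = (-3.750, 14.500).
Jacobian J = [[0, 2·t - 4], [-10·s + 1, 10·t + 2]].
At the point, J = [[0.000, -1.000], [6.000, 17.000]] (det J = 6.000).
Solving J·Δ = −F gives Δ = (8.208, -3.750).
Then the next iterate is (s, t)₁ = (7.708, -2.250).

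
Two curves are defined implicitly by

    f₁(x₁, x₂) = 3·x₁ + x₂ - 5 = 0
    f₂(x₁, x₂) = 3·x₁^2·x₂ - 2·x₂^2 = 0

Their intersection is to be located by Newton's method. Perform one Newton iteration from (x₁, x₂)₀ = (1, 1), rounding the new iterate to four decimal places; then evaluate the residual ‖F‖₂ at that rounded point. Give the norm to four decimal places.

2.0000

At (1, 1): F = (-1.0000, 1.0000).
Jacobian J = [[3, 1], [6·x₁·x₂, 3·x₁^2 - 4·x₂]].
At the point, J = [[3.0000, 1.0000], [6.0000, -1.0000]] (det J = -9.0000).
Solving J·Δ = −F gives Δ = (0.0000, 1.0000).
Then the next iterate is (x₁, x₂)₁ = (1.0000, 2.0000).
Re-evaluating at (1.0000, 2.0000): F = (0.0000, -2.0000), so ‖F‖₂ = 2.0000.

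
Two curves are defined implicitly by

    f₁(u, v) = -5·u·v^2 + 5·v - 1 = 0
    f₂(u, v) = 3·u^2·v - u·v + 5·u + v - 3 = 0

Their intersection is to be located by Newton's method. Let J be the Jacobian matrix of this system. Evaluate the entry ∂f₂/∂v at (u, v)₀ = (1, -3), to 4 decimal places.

3.0000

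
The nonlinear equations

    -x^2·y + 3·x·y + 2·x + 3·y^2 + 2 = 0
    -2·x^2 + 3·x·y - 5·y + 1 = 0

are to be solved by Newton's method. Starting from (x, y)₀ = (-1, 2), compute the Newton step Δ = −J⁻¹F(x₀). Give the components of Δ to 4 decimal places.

At (-1, 2): F = (4.0000, -17.0000).
Jacobian J = [[-2·x·y + 3·y + 2, -x^2 + 3·x + 6·y], [-4·x + 3·y, 3·x - 5]].
At the point, J = [[12.0000, 8.0000], [10.0000, -8.0000]] (det J = -176.0000).
Solving J·Δ = −F gives Δ = (0.5909, -1.3864).

(0.5909, -1.3864)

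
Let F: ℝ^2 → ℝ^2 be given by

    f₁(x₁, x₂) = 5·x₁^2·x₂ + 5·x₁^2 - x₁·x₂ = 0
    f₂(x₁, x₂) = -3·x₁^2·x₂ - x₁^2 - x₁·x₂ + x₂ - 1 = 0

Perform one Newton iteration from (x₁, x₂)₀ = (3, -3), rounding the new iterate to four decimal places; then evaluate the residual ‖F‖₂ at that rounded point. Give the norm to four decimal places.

At (3, -3): F = (-81.0000, 77.0000).
Jacobian J = [[10·x₁·x₂ + 10·x₁ - x₂, 5·x₁^2 - x₁], [-6·x₁·x₂ - 2·x₁ - x₂, -3·x₁^2 - x₁ + 1]].
At the point, J = [[-57.0000, 42.0000], [51.0000, -29.0000]] (det J = -489.0000).
Solving J·Δ = −F gives Δ = (-1.8098, -0.5276).
Then the next iterate is (x₁, x₂)₁ = (1.1902, -3.5276).
Re-evaluating at (1.1902, -3.5276): F = (-13.704138, 13.245714), so ‖F‖₂ = 19.0592.

19.0592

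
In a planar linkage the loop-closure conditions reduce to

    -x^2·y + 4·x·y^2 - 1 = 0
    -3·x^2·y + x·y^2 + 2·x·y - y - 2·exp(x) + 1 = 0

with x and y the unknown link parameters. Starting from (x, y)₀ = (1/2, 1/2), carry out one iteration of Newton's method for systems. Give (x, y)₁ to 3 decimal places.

At (1/2, 1/2): F = (-0.625, -2.54744).
Jacobian J = [[-2·x·y + 4·y^2, -x^2 + 8·x·y], [-6·x·y + y^2 + 2·y - 2·exp(x), -3·x^2 + 2·x·y + 2·x - 1]].
At the point, J = [[0.500, 1.750], [-3.54744, -0.250]] (det J = 6.08302).
Solving J·Δ = −F gives Δ = (-0.759, 0.574).
Then the next iterate is (x, y)₁ = (-0.259, 1.074).

(-0.259, 1.074)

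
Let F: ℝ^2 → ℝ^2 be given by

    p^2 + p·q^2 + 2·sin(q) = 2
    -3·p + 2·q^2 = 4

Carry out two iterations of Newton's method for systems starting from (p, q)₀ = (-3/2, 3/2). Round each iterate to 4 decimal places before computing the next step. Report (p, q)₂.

(-1.8927, 0.1634)

At (-3/2, 3/2): F = (-1.130010, 5.0000).
Jacobian J = [[2·p + q^2, 2·p·q + 2·cos(q)], [-3, 4·q]].
At the point, J = [[-0.7500, -4.358526], [-3.0000, 6.0000]] (det J = -17.575577).
Solving J·Δ = −F gives Δ = (0.8542, -0.4062).
Then the next iterate is (p, q)₁ = (-0.6458, 1.0938).
Round to (-0.6458, 1.0938) and repeat: F = (-0.578821, 0.330197), J = [[-0.095202, -0.494526], [-3.0000, 4.3752]].
Δ = (-1.2469, -0.9304), so (p, q)₂ = (-1.8927, 0.1634).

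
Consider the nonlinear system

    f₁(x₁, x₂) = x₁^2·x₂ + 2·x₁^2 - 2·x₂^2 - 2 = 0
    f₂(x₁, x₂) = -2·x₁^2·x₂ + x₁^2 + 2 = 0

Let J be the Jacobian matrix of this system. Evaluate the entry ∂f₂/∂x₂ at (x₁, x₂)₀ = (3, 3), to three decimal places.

-18.000

∂f₂/∂x₂ = -2·x₁^2.
At (3, 3) this is -18.000.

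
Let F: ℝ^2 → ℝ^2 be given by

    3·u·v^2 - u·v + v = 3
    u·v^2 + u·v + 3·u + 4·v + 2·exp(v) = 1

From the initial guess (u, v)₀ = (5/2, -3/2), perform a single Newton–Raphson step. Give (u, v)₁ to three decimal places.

At (5/2, -3/2): F = (16.125, 2.82126).
Jacobian J = [[3·v^2 - v, 6·u·v - u + 1], [v^2 + v + 3, 2·u·v + u + 2·exp(v) + 4]].
At the point, J = [[8.250, -24.000], [3.750, -0.55374]] (det J = 85.43165).
Solving J·Δ = −F gives Δ = (-0.688, 0.435).
Then the next iterate is (u, v)₁ = (1.812, -1.065).

(1.812, -1.065)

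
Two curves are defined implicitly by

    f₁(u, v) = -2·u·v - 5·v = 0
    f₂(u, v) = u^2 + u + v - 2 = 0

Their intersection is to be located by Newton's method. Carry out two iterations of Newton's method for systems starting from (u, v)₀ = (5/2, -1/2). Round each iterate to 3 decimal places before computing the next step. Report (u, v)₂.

At (5/2, -1/2): F = (5.000, 6.250).
Jacobian J = [[-2·v, -2·u - 5], [2·u + 1, 1]].
At the point, J = [[1.000, -10.000], [6.000, 1.000]] (det J = 61.000).
Solving J·Δ = −F gives Δ = (-1.107, 0.389).
Then the next iterate is (u, v)₁ = (1.393, -0.111).
Round to (1.393, -0.111) and repeat: F = (0.86425, 1.22245), J = [[0.222, -7.786], [3.786, 1.000]].
Δ = (-0.350, 0.101), so (u, v)₂ = (1.043, -0.010).

(1.043, -0.010)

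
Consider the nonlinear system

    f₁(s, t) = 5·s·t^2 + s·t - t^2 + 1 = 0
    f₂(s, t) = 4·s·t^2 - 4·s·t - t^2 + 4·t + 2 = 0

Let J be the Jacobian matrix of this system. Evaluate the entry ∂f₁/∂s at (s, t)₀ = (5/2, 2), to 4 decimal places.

22.0000

∂f₁/∂s = 5·t^2 + t.
At (5/2, 2) this is 22.0000.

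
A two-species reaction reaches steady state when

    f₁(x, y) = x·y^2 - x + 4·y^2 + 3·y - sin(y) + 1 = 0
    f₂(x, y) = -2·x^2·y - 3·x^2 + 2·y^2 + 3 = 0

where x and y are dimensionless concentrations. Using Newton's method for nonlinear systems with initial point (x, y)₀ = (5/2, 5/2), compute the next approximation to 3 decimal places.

At (5/2, 5/2): F = (46.02653, -34.500).
Jacobian J = [[y^2 - 1, 2·x·y + 8·y - cos(y) + 3], [-4·x·y - 6·x, -2·x^2 + 4·y]].
At the point, J = [[5.250, 36.30114], [-40.000, -2.500]] (det J = 1438.92074).
Solving J·Δ = −F gives Δ = (-0.790, -1.154).
Then the next iterate is (x, y)₁ = (1.710, 1.346).

(1.710, 1.346)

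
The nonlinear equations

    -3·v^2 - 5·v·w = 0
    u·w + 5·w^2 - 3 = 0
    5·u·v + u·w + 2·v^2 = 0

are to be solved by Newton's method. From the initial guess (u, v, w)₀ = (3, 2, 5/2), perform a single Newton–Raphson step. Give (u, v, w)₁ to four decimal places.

(1.5524, 0.9582, 1.3525)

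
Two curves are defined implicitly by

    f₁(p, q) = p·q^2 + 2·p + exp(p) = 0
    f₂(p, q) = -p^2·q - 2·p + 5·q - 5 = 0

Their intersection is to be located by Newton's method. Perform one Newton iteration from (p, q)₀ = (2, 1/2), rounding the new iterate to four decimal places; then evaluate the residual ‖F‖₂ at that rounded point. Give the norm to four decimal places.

7.5626

At (2, 1/2): F = (11.889056, -8.5000).
Jacobian J = [[q^2 + exp(p) + 2, 2·p·q], [-2·p·q - 2, -p^2 + 5]].
At the point, J = [[9.639056, 2.0000], [-4.0000, 1.0000]] (det J = 17.639056).
Solving J·Δ = −F gives Δ = (-1.6378, 1.9488).
Then the next iterate is (p, q)₁ = (0.3622, 2.4488).
Re-evaluating at (0.3622, 2.4488): F = (4.332862, 6.198345), so ‖F‖₂ = 7.5626.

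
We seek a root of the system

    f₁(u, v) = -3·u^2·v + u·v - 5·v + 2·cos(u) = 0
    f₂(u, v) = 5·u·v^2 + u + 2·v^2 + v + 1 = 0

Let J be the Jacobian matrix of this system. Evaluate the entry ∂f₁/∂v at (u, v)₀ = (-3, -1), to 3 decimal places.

-35.000

∂f₁/∂v = -3·u^2 + u - 5.
At (-3, -1) this is -35.000.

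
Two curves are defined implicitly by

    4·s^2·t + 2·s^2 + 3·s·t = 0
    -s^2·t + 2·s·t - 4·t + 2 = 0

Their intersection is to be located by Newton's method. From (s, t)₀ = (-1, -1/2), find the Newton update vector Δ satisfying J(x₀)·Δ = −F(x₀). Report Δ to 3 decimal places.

(1.280, 0.420)

At (-1, -1/2): F = (1.500, 5.500).
Jacobian J = [[8·s·t + 4·s + 3·t, 4·s^2 + 3·s], [-2·s·t + 2·t, -s^2 + 2·s - 4]].
At the point, J = [[-1.500, 1.000], [-2.000, -7.000]] (det J = 12.500).
Solving J·Δ = −F gives Δ = (1.280, 0.420).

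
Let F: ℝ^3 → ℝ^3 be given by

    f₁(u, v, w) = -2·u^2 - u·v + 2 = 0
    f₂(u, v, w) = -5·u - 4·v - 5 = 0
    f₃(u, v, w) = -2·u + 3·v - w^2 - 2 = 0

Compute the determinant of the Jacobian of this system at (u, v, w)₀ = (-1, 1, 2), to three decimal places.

J = [[-4·u - v, -u, 0], [-5, -4, 0], [-2, 3, -2·w]].
At the point, J = [[3.000, 1.000, 0.000], [-5.000, -4.000, 0.000], [-2.000, 3.000, -4.000]].
det J = 28.000.

28.000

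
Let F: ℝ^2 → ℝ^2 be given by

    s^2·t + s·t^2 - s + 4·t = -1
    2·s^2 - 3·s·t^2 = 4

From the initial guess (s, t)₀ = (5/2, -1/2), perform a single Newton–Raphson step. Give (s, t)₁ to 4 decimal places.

At (5/2, -1/2): F = (-6.0000, 6.6250).
Jacobian J = [[2·s·t + t^2 - 1, s^2 + 2·s·t + 4], [4·s - 3·t^2, -6·s·t]].
At the point, J = [[-3.2500, 7.7500], [9.2500, 7.5000]] (det J = -96.0625).
Solving J·Δ = −F gives Δ = (-1.0029, 0.3536).
Then the next iterate is (s, t)₁ = (1.4971, -0.1464).

(1.4971, -0.1464)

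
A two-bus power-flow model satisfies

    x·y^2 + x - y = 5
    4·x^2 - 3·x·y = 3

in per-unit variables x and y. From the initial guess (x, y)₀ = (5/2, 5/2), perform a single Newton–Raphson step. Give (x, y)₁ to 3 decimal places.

At (5/2, 5/2): F = (10.625, 3.250).
Jacobian J = [[y^2 + 1, 2·x·y - 1], [8·x - 3·y, -3·x]].
At the point, J = [[7.250, 11.500], [12.500, -7.500]] (det J = -198.125).
Solving J·Δ = −F gives Δ = (-0.591, -0.551).
Then the next iterate is (x, y)₁ = (1.909, 1.949).

(1.909, 1.949)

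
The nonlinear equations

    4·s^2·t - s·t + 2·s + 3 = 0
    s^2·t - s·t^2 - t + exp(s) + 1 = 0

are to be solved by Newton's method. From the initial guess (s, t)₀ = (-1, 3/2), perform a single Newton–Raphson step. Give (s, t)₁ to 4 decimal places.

At (-1, 3/2): F = (8.5000, 3.617879).
Jacobian J = [[8·s·t - t + 2, 4·s^2 - s], [2·s·t - t^2 + exp(s), s^2 - 2·s·t - 1]].
At the point, J = [[-11.5000, 5.0000], [-4.882121, 3.0000]] (det J = -10.089397).
Solving J·Δ = −F gives Δ = (0.7345, -0.0107).
Then the next iterate is (s, t)₁ = (-0.2655, 1.4893).

(-0.2655, 1.4893)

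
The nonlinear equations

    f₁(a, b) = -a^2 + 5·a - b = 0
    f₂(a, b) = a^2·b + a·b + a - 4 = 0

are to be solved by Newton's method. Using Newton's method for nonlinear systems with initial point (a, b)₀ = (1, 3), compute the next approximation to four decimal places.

At (1, 3): F = (1.0000, 3.0000).
Jacobian J = [[-2·a + 5, -1], [2·a·b + b + 1, a^2 + a]].
At the point, J = [[3.0000, -1.0000], [10.0000, 2.0000]] (det J = 16.0000).
Solving J·Δ = −F gives Δ = (-0.3125, 0.0625).
Then the next iterate is (a, b)₁ = (0.6875, 3.0625).

(0.6875, 3.0625)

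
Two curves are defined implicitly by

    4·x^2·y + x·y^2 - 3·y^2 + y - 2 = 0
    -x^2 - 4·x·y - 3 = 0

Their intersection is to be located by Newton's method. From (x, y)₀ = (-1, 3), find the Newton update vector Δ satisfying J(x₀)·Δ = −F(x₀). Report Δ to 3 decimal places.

(0.240, -1.400)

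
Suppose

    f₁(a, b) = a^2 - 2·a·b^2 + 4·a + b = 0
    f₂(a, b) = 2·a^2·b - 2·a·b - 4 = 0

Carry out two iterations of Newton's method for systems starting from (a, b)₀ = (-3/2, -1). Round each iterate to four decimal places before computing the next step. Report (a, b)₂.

(-1.9437, -1.7418)

At (-3/2, -1): F = (-1.7500, -11.5000).
Jacobian J = [[2·a - 2·b^2 + 4, -4·a·b + 1], [4·a·b - 2·b, 2·a^2 - 2·a]].
At the point, J = [[-1.0000, -5.0000], [8.0000, 7.5000]] (det J = 32.5000).
Solving J·Δ = −F gives Δ = (2.1731, -0.7846).
Then the next iterate is (a, b)₁ = (0.6731, -1.7846).
Round to (0.6731, -1.7846) and repeat: F = (-2.926510, -3.214646), J = [[-1.023394, 5.804857], [-1.235657, -0.440073]].
Δ = (-2.6168, 0.0428), so (a, b)₂ = (-1.9437, -1.7418).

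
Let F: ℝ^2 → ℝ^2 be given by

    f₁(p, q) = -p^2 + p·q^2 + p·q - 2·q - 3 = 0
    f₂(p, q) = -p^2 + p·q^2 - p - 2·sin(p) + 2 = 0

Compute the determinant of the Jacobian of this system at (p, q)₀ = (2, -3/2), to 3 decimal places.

J = [[-2·p + q^2 + q, 2·p·q + p - 2], [-2·p + q^2 - 2·cos(p) - 1, 2·p·q]].
At the point, J = [[-3.250, -6.000], [-1.91771, -6.000]].
det J = 7.994.

7.994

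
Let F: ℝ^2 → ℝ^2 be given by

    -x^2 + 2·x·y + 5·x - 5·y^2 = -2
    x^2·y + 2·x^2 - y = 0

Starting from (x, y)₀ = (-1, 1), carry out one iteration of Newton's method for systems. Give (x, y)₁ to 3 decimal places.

(-0.667, 0.333)

At (-1, 1): F = (-11.000, 2.000).
Jacobian J = [[-2·x + 2·y + 5, 2·x - 10·y], [2·x·y + 4·x, x^2 - 1]].
At the point, J = [[9.000, -12.000], [-6.000, 0.000]] (det J = -72.000).
Solving J·Δ = −F gives Δ = (0.333, -0.667).
Then the next iterate is (x, y)₁ = (-0.667, 0.333).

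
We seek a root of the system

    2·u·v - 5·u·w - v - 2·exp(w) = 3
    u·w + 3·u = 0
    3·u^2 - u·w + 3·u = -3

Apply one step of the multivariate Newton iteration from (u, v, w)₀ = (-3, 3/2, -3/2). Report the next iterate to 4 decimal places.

(-2.0000, -4.2857, -2.5000)

At (-3, 3/2, -3/2): F = (-36.446260, -4.5000, 16.5000).
Jacobian J = [[2·v - 5·w, 2·u - 1, -5·u - 2·exp(w)], [w + 3, 0, u], [6·u - w + 3, 0, -u]].
At the point, J = [[10.5000, -7.0000, 14.553740], [1.5000, 0.0000, -3.0000], [-13.5000, 0.0000, 3.0000]] (det J = -252.0000).
Solving J·Δ = −F gives Δ = (1.0000, -5.7857, -1.0000).
Then the next iterate is (u, v, w)₁ = (-2.0000, -4.2857, -2.5000).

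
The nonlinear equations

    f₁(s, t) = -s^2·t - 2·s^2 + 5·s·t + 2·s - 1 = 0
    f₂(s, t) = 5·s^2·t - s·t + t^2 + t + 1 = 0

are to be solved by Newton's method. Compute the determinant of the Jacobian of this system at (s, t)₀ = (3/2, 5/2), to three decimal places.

-168.000

J = [[-2·s·t - 4·s + 5·t + 2, -s^2 + 5·s], [10·s·t - t, 5·s^2 - s + 2·t + 1]].
At the point, J = [[1.000, 5.250], [35.000, 15.750]].
det J = -168.000.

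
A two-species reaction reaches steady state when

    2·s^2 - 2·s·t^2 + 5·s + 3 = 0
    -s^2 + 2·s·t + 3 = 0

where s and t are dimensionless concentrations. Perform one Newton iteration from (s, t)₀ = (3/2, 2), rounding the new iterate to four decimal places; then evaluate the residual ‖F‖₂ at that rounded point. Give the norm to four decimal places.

16.7435

At (3/2, 2): F = (3.0000, 6.7500).
Jacobian J = [[4·s - 2·t^2 + 5, -4·s·t], [-2·s + 2·t, 2·s]].
At the point, J = [[3.0000, -12.0000], [1.0000, 3.0000]] (det J = 21.0000).
Solving J·Δ = −F gives Δ = (-4.2857, -0.8214).
Then the next iterate is (s, t)₁ = (-2.7857, 1.1786).
Re-evaluating at (-2.7857, 1.1786): F = (12.330969, -11.326577), so ‖F‖₂ = 16.7435.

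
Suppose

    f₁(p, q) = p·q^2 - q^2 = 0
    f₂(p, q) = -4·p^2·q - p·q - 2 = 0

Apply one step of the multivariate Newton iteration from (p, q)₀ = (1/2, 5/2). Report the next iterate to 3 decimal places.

(0.262, 0.654)

At (1/2, 5/2): F = (-3.125, -5.750).
Jacobian J = [[q^2, 2·p·q - 2·q], [-8·p·q - q, -4·p^2 - p]].
At the point, J = [[6.250, -2.500], [-12.500, -1.500]] (det J = -40.625).
Solving J·Δ = −F gives Δ = (-0.238, -1.846).
Then the next iterate is (p, q)₁ = (0.262, 0.654).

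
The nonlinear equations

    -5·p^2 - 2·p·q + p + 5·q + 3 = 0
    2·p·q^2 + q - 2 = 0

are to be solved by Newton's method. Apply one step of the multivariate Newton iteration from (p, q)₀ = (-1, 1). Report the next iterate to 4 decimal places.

At (-1, 1): F = (4.0000, -3.0000).
Jacobian J = [[-10·p - 2·q + 1, -2·p + 5], [2·q^2, 4·p·q + 1]].
At the point, J = [[9.0000, 7.0000], [2.0000, -3.0000]] (det J = -41.0000).
Solving J·Δ = −F gives Δ = (0.2195, -0.8537).
Then the next iterate is (p, q)₁ = (-0.7805, 0.1463).

(-0.7805, 0.1463)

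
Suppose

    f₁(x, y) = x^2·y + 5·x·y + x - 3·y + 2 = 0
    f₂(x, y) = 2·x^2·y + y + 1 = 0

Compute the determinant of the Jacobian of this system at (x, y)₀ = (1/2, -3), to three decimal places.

-27.000

J = [[2·x·y + 5·y + 1, x^2 + 5·x - 3], [4·x·y, 2·x^2 + 1]].
At the point, J = [[-17.000, -0.250], [-6.000, 1.500]].
det J = -27.000.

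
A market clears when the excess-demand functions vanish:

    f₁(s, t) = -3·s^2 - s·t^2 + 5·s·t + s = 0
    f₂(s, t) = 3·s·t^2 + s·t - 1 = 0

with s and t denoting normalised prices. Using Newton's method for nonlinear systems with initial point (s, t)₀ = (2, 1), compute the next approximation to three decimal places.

(1.426, 0.664)

At (2, 1): F = (-2.000, 7.000).
Jacobian J = [[-6·s - t^2 + 5·t + 1, -2·s·t + 5·s], [3·t^2 + t, 6·s·t + s]].
At the point, J = [[-7.000, 6.000], [4.000, 14.000]] (det J = -122.000).
Solving J·Δ = −F gives Δ = (-0.574, -0.336).
Then the next iterate is (s, t)₁ = (1.426, 0.664).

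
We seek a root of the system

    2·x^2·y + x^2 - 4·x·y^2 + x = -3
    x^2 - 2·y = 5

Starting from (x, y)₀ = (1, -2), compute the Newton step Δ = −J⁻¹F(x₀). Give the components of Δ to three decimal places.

At (1, -2): F = (-15.000, 0.000).
Jacobian J = [[4·x·y + 2·x - 4·y^2 + 1, 2·x^2 - 8·x·y], [2·x, -2]].
At the point, J = [[-21.000, 18.000], [2.000, -2.000]] (det J = 6.000).
Solving J·Δ = −F gives Δ = (-5.000, -5.000).

(-5.000, -5.000)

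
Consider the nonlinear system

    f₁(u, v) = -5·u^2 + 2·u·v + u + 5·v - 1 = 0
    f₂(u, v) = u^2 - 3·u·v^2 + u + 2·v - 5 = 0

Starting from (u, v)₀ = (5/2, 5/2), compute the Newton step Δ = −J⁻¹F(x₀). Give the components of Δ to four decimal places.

At (5/2, 5/2): F = (-4.7500, -38.1250).
Jacobian J = [[-10·u + 2·v + 1, 2·u + 5], [2·u - 3·v^2 + 1, -6·u·v + 2]].
At the point, J = [[-19.0000, 10.0000], [-12.7500, -35.5000]] (det J = 802.0000).
Solving J·Δ = −F gives Δ = (-0.6856, -0.8277).

(-0.6856, -0.8277)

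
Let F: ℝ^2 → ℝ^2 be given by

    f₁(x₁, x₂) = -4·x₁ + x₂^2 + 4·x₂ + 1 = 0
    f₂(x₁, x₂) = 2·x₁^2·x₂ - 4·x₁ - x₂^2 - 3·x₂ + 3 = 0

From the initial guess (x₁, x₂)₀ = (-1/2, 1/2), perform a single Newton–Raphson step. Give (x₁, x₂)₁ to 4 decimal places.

At (-1/2, 1/2): F = (5.2500, 3.5000).
Jacobian J = [[-4, 2·x₂ + 4], [4·x₁·x₂ - 4, 2·x₁^2 - 2·x₂ - 3]].
At the point, J = [[-4.0000, 5.0000], [-5.0000, -3.5000]] (det J = 39.0000).
Solving J·Δ = −F gives Δ = (0.9199, -0.3141).
Then the next iterate is (x₁, x₂)₁ = (0.4199, 0.1859).

(0.4199, 0.1859)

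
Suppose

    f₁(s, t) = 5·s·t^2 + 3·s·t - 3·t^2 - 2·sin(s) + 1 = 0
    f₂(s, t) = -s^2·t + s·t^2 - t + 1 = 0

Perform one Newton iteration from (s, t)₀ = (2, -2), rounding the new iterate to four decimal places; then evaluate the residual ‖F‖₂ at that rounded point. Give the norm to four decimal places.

At (2, -2): F = (15.181405, 19.0000).
Jacobian J = [[5·t^2 + 3·t - 2·cos(s), 10·s·t + 3·s - 6·t], [-2·s·t + t^2, -s^2 + 2·s·t - 1]].
At the point, J = [[14.832294, -22.0000], [12.0000, -13.0000]] (det J = 71.180182).
Solving J·Δ = −F gives Δ = (-3.0998, -1.3998).
Then the next iterate is (s, t)₁ = (-1.0998, -3.3998).
Re-evaluating at (-1.0998, -3.3998): F = (-84.237348, -4.200130), so ‖F‖₂ = 84.3420.

84.3420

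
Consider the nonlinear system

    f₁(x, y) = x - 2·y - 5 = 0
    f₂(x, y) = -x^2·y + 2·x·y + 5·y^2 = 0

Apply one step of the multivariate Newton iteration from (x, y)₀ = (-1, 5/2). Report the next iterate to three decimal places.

(3.631, -0.685)

At (-1, 5/2): F = (-11.000, 23.750).
Jacobian J = [[1, -2], [-2·x·y + 2·y, -x^2 + 2·x + 10·y]].
At the point, J = [[1.000, -2.000], [10.000, 22.000]] (det J = 42.000).
Solving J·Δ = −F gives Δ = (4.631, -3.185).
Then the next iterate is (x, y)₁ = (3.631, -0.685).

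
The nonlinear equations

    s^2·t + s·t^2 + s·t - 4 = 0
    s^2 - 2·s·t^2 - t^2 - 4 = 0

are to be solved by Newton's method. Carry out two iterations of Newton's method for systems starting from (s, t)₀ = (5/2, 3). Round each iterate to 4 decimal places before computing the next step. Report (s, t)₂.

At (5/2, 3): F = (44.7500, -51.7500).
Jacobian J = [[2·s·t + t^2 + t, s^2 + 2·s·t + s], [2·s - 2·t^2, -4·s·t - 2·t]].
At the point, J = [[27.0000, 23.7500], [-13.0000, -36.0000]] (det J = -663.2500).
Solving J·Δ = −F gives Δ = (-0.5759, -1.2296).
Then the next iterate is (s, t)₁ = (1.9241, 1.7704).
Round to (1.9241, 1.7704) and repeat: F = (11.991470, -15.493631), J = [[11.717569, 12.439114], [-2.420432, -17.166507]].
Δ = (-0.0767, -0.8917), so (s, t)₂ = (1.8474, 0.8787).

(1.8474, 0.8787)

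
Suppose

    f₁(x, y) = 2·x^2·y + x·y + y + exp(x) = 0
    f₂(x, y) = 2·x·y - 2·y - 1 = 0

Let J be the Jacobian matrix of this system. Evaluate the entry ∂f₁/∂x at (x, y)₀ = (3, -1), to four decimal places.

∂f₁/∂x = 4·x·y + y + exp(x).
At (3, -1) this is 7.0855.

7.0855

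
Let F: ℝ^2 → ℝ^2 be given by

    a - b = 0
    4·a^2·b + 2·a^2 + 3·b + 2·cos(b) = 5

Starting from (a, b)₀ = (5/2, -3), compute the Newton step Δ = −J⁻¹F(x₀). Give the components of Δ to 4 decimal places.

At (5/2, -3): F = (5.5000, -78.479985).
Jacobian J = [[1, -1], [8·a·b + 4·a, 4·a^2 - 2·sin(b) + 3]].
At the point, J = [[1.0000, -1.0000], [-50.0000, 28.282240]] (det J = -21.717760).
Solving J·Δ = −F gives Δ = (3.5488, 9.0488).

(3.5488, 9.0488)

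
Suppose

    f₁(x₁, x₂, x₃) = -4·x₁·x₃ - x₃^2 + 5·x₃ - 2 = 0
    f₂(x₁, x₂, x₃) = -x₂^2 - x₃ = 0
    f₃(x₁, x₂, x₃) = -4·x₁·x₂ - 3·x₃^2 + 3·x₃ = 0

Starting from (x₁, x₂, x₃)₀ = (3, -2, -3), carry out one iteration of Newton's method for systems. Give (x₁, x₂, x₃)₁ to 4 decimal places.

(2.2634, -1.4598, -1.8393)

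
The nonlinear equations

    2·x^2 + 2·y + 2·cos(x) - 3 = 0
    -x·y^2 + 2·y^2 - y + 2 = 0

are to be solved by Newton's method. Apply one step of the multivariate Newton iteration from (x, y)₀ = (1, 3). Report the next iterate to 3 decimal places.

(0.513, 0.524)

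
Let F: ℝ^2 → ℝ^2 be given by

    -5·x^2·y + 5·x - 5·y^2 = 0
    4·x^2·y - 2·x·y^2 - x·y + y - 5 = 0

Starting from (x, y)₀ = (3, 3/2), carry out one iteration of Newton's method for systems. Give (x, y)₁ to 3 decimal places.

At (3, 3/2): F = (-63.750, 32.500).
Jacobian J = [[-10·x·y + 5, -5·x^2 - 10·y], [8·x·y - 2·y^2 - y, 4·x^2 - 4·x·y - x + 1]].
At the point, J = [[-40.000, -60.000], [30.000, 16.000]] (det J = 1160.000).
Solving J·Δ = −F gives Δ = (-0.802, -0.528).
Then the next iterate is (x, y)₁ = (2.198, 0.972).

(2.198, 0.972)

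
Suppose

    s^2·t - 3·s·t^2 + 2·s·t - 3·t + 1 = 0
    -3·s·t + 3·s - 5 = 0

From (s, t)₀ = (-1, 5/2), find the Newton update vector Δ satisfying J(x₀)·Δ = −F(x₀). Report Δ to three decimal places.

(5.148, 7.889)

At (-1, 5/2): F = (9.750, -0.500).
Jacobian J = [[2·s·t - 3·t^2 + 2·t, s^2 - 6·s·t + 2·s - 3], [-3·t + 3, -3·s]].
At the point, J = [[-18.750, 11.000], [-4.500, 3.000]] (det J = -6.750).
Solving J·Δ = −F gives Δ = (5.148, 7.889).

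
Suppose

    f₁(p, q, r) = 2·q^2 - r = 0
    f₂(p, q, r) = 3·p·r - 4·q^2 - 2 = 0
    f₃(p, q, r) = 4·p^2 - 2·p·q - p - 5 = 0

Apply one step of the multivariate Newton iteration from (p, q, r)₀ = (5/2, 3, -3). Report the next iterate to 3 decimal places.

At (5/2, 3, -3): F = (21.000, -60.500, 2.500).
Jacobian J = [[0, 4·q, -1], [3·r, -8·q, 3·p], [8·p - 2·q - 1, -2·p, 0]].
At the point, J = [[0.000, 12.000, -1.000], [-9.000, -24.000, 7.500], [13.000, -5.000, 0.000]] (det J = 813.000).
Solving J·Δ = −F gives Δ = (-0.800, -1.579, 2.055).
Then the next iterate is (p, q, r)₁ = (1.700, 1.421, -0.945).

(1.700, 1.421, -0.945)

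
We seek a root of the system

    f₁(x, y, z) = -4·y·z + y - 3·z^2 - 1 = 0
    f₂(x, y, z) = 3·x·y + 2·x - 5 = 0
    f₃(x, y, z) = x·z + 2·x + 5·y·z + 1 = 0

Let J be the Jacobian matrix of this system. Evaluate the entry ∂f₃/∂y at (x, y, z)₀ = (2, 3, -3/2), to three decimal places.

-7.500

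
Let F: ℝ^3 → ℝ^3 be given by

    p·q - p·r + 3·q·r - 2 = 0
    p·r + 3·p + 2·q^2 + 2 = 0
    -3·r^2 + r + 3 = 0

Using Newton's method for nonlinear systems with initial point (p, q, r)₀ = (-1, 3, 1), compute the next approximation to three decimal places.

(-4.275, 2.775, 1.200)

At (-1, 3, 1): F = (5.000, 16.000, 1.000).
Jacobian J = [[q - r, p + 3·r, -p + 3·q], [r + 3, 4·q, p], [0, 0, -6·r + 1]].
At the point, J = [[2.000, 2.000, 10.000], [4.000, 12.000, -1.000], [0.000, 0.000, -5.000]] (det J = -80.000).
Solving J·Δ = −F gives Δ = (-3.275, -0.225, 0.200).
Then the next iterate is (p, q, r)₁ = (-4.275, 2.775, 1.200).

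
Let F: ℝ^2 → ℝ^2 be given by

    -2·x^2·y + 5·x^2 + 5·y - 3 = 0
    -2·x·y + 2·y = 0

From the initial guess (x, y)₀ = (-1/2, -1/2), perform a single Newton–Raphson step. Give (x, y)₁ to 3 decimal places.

At (-1/2, -1/2): F = (-4.000, -1.500).
Jacobian J = [[-4·x·y + 10·x, -2·x^2 + 5], [-2·y, -2·x + 2]].
At the point, J = [[-6.000, 4.500], [1.000, 3.000]] (det J = -22.500).
Solving J·Δ = −F gives Δ = (-0.233, 0.578).
Then the next iterate is (x, y)₁ = (-0.733, 0.078).

(-0.733, 0.078)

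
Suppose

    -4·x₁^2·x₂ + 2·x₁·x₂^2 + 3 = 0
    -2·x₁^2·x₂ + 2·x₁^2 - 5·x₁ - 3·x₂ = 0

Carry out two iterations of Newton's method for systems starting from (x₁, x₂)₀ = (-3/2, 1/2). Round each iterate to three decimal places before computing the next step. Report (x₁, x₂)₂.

(-0.630, 1.025)

At (-3/2, 1/2): F = (-2.250, 8.250).
Jacobian J = [[-8·x₁·x₂ + 2·x₂^2, -4·x₁^2 + 4·x₁·x₂], [-4·x₁·x₂ + 4·x₁ - 5, -2·x₁^2 - 3]].
At the point, J = [[6.500, -12.000], [-8.000, -7.500]] (det J = -144.750).
Solving J·Δ = −F gives Δ = (0.801, 0.246).
Then the next iterate is (x₁, x₂)₁ = (-0.699, 0.746).
Round to (-0.699, 0.746) and repeat: F = (0.76401, 1.50521), J = [[5.28466, -4.04022], [-5.71018, -3.97720]].
Δ = (0.069, 0.279), so (x₁, x₂)₂ = (-0.630, 1.025).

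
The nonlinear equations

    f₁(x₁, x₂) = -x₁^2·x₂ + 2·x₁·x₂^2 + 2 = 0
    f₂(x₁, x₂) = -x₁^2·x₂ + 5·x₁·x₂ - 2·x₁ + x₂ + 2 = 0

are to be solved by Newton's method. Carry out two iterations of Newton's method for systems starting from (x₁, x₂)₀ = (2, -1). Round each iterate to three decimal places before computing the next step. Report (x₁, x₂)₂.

(6.114, 2.519)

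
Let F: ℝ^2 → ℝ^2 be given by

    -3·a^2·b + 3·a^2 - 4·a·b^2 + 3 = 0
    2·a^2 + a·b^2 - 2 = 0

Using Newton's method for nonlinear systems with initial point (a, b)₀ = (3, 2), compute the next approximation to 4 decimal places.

At (3, 2): F = (-72.0000, 28.0000).
Jacobian J = [[-6·a·b + 6·a - 4·b^2, -3·a^2 - 8·a·b], [4·a + b^2, 2·a·b]].
At the point, J = [[-34.0000, -75.0000], [16.0000, 12.0000]] (det J = 792.0000).
Solving J·Δ = −F gives Δ = (-1.5606, -0.2525).
Then the next iterate is (a, b)₁ = (1.4394, 1.7475).

(1.4394, 1.7475)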